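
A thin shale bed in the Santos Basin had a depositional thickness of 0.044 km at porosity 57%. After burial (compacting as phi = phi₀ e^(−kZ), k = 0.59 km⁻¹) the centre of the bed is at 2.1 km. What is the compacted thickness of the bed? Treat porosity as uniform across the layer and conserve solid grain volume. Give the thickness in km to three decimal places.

0.023 km

Porosity at 2.1 km: phi = 0.57·exp(−0.59×2.1) = 0.1651
Solid-volume conservation: h(1−phi) = h₀(1−phi₀) ⇒ h = h₀·(1−phi₀)/(1−phi)
h = 0.044 × (1 − 0.57)/(1 − 0.1651) = 0.044 × 0.5150 = 0.0227 km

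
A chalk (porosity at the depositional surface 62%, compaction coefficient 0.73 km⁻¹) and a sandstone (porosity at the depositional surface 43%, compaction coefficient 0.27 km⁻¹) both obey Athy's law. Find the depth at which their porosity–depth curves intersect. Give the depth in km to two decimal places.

0.80 km

Set n₀ₐ e^(−βₐd) = n₀ᵦ e^(−βᵦd) ⇒ ln(n₀ₐ/n₀ᵦ) = (βₐ − βᵦ)·d
d = ln(0.62/0.43) / (0.73 − 0.27) = 0.3659 / 0.46 = 0.796 km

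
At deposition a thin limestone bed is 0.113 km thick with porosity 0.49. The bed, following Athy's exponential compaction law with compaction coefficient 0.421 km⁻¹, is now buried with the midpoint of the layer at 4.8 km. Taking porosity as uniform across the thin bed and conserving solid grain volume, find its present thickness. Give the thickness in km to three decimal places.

0.062 km

Porosity at 4.8 km: φ = 0.49·exp(−0.421×4.8) = 0.0649
Solid-volume conservation: h(1−φ) = h₀(1−φ₀) ⇒ h = h₀·(1−φ₀)/(1−φ)
h = 0.113 × (1 − 0.49)/(1 − 0.0649) = 0.113 × 0.5454 = 0.0616 km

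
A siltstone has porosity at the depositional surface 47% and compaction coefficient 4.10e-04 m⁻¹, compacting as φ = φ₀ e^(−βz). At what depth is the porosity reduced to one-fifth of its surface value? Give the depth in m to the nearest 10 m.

Working in km (1 km = 1000 m; β in km⁻¹ = β in m⁻¹ × 1000):
φ/φ₀ = 1/5 ⇒ exp(−β·z) = 1/5 ⇒ z = ln(5) / β
z = 1.6094 / 0.41 = 3.925 km

3930 m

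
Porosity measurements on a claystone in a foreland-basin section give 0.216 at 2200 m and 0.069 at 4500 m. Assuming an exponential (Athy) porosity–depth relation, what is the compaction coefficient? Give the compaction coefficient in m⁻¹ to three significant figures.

Working in km (1 km = 1000 m; β in km⁻¹ = β in m⁻¹ × 1000):
Athy: φ(d) = φ₀ e^(−βd) ⇒ φ₁/φ₂ = e^{β(d₂−d₁)} ⇒ β = ln(φ₁/φ₂)/(d₂−d₁)
β = ln(0.216/0.069) / (4.5 − 2.2) = ln(3.13) / 2.3 = 1.1412 / 2.3 = 0.4962 km⁻¹

0.000496 m⁻¹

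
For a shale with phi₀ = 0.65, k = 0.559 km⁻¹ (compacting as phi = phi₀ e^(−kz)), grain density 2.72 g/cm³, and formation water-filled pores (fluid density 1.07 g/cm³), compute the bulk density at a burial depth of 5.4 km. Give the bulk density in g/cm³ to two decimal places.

2.67 g/cm³

Porosity at depth: phi = 0.65·exp(−0.559×5.4) = 0.65×0.0489 = 0.0318
Bulk density: ρ_b = (1−phi)ρ_g + phi·ρ_f = 0.9682×2.72 + 0.0318×1.07
       = 2.634 + 0.034 = 2.668 g/cm³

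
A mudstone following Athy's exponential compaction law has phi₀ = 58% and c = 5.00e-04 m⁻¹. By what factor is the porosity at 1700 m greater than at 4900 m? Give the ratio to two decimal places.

Working in km (1 km = 1000 m; c in km⁻¹ = c in m⁻¹ × 1000):
phi(d₁)/phi(d₂) = e^(−c·d₁)/e^(−c·d₂) = e^{c(d₂−d₁)}
= exp(0.5 × 3.2) = exp(1.6) = 4.9530

4.95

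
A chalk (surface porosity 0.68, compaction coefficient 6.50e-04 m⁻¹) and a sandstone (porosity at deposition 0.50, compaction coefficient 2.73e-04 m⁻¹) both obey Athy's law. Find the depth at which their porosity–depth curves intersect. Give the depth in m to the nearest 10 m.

820 m

Working in km (1 km = 1000 m; k in km⁻¹ = k in m⁻¹ × 1000):
Set φ₀ₐ e^(−kₐZ) = φ₀ᵦ e^(−kᵦZ) ⇒ ln(φ₀ₐ/φ₀ᵦ) = (kₐ − kᵦ)·Z
Z = ln(0.68/0.5) / (0.65 − 0.273) = 0.3075 / 0.377 = 0.816 km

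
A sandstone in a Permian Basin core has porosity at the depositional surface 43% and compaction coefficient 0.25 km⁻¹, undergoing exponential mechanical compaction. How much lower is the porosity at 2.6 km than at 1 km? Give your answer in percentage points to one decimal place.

11.0 percentage points

φ(1) = 0.43·e^(−0.25×1) = 0.3349
φ(2.6) = 0.43·e^(−0.25×2.6) = 0.2245
Δφ = 0.3349 − 0.2245 = 0.1104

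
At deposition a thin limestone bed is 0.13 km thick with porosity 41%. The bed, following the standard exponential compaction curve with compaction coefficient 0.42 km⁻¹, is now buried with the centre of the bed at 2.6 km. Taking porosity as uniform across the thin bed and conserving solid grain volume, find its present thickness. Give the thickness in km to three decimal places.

Porosity at 2.6 km: phi = 0.41·exp(−0.42×2.6) = 0.1376
Solid-volume conservation: h(1−phi) = h₀(1−phi₀) ⇒ h = h₀·(1−phi₀)/(1−phi)
h = 0.13 × (1 − 0.41)/(1 − 0.1376) = 0.13 × 0.6841 = 0.0889 km

0.089 km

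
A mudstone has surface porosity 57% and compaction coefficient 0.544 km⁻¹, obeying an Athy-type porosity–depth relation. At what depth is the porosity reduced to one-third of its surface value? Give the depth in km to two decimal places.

φ/φ₀ = 1/3 ⇒ exp(−β·d) = 1/3 ⇒ d = ln(3) / β
d = 1.0986 / 0.544 = 2.020 km

2.02 km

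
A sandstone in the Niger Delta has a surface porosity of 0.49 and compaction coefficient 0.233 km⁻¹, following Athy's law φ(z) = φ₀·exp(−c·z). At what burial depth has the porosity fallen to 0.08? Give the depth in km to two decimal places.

Invert Athy's law: z = ln(φ₀/φ) / c
z = ln(0.49/0.08) / 0.233 = ln(6.125) / 0.233 = 1.8124 / 0.233 = 7.778 km

7.78 km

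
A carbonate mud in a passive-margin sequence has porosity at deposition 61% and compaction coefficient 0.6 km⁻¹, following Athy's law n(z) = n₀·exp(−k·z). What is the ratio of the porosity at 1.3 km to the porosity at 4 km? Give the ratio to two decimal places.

n(z₁)/n(z₂) = e^(−k·z₁)/e^(−k·z₂) = e^{k(z₂−z₁)}
= exp(0.6 × 2.7) = exp(1.62) = 5.0531

5.05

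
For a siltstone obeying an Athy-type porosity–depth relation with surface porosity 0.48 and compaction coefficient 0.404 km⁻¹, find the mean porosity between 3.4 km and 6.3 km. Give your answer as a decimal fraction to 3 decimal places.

⟨φ⟩ = (1/(z₂−z₁)) ∫ φ₀ e^(−kz) dz = φ₀·(e^(−k·z₁) − e^(−k·z₂)) / (k·(z₂−z₁))
e^(−0.404×3.4) = 0.2532; e^(−0.404×6.3) = 0.0785
⟨φ⟩ = 0.48 × (0.2532 − 0.0785) / (0.404 × 2.9) = 0.48 × 0.1491 = 0.0716

0.072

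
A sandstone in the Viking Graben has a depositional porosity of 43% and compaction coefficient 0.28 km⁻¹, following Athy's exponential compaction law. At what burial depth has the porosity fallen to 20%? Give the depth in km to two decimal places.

Invert Athy's law: z = ln(phi₀/phi) / k
z = ln(0.43/0.2) / 0.28 = ln(2.15) / 0.28 = 0.7655 / 0.28 = 2.734 km

2.73 km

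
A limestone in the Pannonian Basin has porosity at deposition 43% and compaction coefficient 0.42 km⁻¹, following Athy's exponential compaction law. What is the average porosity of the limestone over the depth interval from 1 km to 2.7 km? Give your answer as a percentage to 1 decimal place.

⟨n⟩ = (1/(Z₂−Z₁)) ∫ n₀ e^(−βZ) dZ = n₀·(e^(−β·Z₁) − e^(−β·Z₂)) / (β·(Z₂−Z₁))
e^(−0.42×1) = 0.6570; e^(−0.42×2.7) = 0.3217
⟨n⟩ = 0.43 × (0.6570 − 0.3217) / (0.42 × 1.7) = 0.43 × 0.4696 = 0.2019

20.2%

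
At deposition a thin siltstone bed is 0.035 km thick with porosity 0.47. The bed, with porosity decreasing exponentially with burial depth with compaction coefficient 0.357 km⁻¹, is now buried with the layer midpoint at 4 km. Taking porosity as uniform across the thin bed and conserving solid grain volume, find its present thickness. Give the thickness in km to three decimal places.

0.021 km

Porosity at 4 km: phi = 0.47·exp(−0.357×4) = 0.1127
Solid-volume conservation: h(1−phi) = h₀(1−phi₀) ⇒ h = h₀·(1−phi₀)/(1−phi)
h = 0.035 × (1 − 0.47)/(1 − 0.1127) = 0.035 × 0.5973 = 0.0209 km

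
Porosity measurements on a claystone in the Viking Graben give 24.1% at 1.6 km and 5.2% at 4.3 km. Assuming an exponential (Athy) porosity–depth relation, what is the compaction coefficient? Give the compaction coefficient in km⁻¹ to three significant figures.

0.568 km⁻¹

Athy: φ(Z) = φ₀ e^(−kZ) ⇒ φ₁/φ₂ = e^{k(Z₂−Z₁)} ⇒ k = ln(φ₁/φ₂)/(Z₂−Z₁)
k = ln(0.241/0.052) / (4.3 − 1.6) = ln(4.635) / 2.7 = 1.5336 / 2.7 = 0.568 km⁻¹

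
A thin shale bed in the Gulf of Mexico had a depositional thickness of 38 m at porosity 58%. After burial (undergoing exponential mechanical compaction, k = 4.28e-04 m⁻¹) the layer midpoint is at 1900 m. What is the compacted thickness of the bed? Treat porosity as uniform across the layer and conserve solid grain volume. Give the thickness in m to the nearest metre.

21 m

Working in km (1 km = 1000 m; k in km⁻¹ = k in m⁻¹ × 1000):
Porosity at 1.9 km: phi = 0.58·exp(−0.428×1.9) = 0.2572
Solid-volume conservation: h(1−phi) = h₀(1−phi₀) ⇒ h = h₀·(1−phi₀)/(1−phi)
h = 0.038 × (1 − 0.58)/(1 − 0.2572) = 0.038 × 0.5654 = 0.0215 km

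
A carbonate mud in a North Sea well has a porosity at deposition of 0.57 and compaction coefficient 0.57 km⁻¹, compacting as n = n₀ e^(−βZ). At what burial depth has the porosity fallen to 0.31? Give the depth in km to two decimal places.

1.07 km

Invert Athy's law: Z = ln(n₀/n) / β
Z = ln(0.57/0.31) / 0.57 = ln(1.839) / 0.57 = 0.6091 / 0.57 = 1.069 km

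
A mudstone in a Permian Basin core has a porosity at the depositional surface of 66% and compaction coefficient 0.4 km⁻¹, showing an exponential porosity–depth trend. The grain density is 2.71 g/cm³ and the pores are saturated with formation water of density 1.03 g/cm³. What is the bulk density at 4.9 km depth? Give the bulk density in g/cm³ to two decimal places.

Porosity at depth: n = 0.66·exp(−0.4×4.9) = 0.66×0.1409 = 0.0930
Bulk density: ρ_b = (1−n)ρ_g + n·ρ_f = 0.9070×2.71 + 0.0930×1.03
       = 2.458 + 0.096 = 2.554 g/cm³

2.55 g/cm³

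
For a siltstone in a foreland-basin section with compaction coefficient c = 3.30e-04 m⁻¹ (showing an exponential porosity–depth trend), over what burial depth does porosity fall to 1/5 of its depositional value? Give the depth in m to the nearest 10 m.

Working in km (1 km = 1000 m; c in km⁻¹ = c in m⁻¹ × 1000):
n/n₀ = 1/5 ⇒ exp(−c·d) = 1/5 ⇒ d = ln(5) / c
d = 1.6094 / 0.33 = 4.877 km

4880 m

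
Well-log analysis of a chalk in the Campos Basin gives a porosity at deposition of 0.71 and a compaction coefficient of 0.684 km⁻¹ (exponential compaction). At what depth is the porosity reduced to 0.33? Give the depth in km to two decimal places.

Invert Athy's law: d = ln(n₀/n) / c
d = ln(0.71/0.33) / 0.684 = ln(2.152) / 0.684 = 0.7662 / 0.684 = 1.120 km

1.12 km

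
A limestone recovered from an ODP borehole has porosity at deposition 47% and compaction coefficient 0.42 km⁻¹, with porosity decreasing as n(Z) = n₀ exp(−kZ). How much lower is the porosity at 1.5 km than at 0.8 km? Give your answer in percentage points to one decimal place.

8.6 percentage points

n(0.8) = 0.47·e^(−0.42×0.8) = 0.3359
n(1.5) = 0.47·e^(−0.42×1.5) = 0.2503
Δn = 0.3359 − 0.2503 = 0.0856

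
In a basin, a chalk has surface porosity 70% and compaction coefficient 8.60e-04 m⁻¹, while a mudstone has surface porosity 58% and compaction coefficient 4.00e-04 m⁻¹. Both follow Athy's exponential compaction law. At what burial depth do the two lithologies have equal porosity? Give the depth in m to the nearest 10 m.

Working in km (1 km = 1000 m; β in km⁻¹ = β in m⁻¹ × 1000):
Set n₀ₐ e^(−βₐZ) = n₀ᵦ e^(−βᵦZ) ⇒ ln(n₀ₐ/n₀ᵦ) = (βₐ − βᵦ)·Z
Z = ln(0.7/0.58) / (0.86 − 0.4) = 0.1881 / 0.46 = 0.409 km

410 m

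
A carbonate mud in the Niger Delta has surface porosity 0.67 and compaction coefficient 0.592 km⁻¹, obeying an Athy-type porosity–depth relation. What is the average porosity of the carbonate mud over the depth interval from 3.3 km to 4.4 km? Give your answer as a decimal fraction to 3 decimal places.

⟨phi⟩ = (1/(Z₂−Z₁)) ∫ phi₀ e^(−kZ) dZ = phi₀·(e^(−k·Z₁) − e^(−k·Z₂)) / (k·(Z₂−Z₁))
e^(−0.592×3.3) = 0.1418; e^(−0.592×4.4) = 0.0739
⟨phi⟩ = 0.67 × (0.1418 − 0.0739) / (0.592 × 1.1) = 0.67 × 0.1042 = 0.0698

0.070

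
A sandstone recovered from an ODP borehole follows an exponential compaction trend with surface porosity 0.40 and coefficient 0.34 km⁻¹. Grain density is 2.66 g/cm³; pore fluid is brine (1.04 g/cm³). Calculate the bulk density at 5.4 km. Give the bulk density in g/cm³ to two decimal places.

Porosity at depth: φ = 0.4·exp(−0.34×5.4) = 0.4×0.1595 = 0.0638
Bulk density: ρ_b = (1−φ)ρ_g + φ·ρ_f = 0.9362×2.66 + 0.0638×1.04
       = 2.490 + 0.066 = 2.557 g/cm³

2.56 g/cm³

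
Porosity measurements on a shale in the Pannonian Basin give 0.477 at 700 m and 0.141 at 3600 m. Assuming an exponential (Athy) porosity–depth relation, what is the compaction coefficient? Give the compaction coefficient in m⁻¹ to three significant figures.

0.000420 m⁻¹

Working in km (1 km = 1000 m; c in km⁻¹ = c in m⁻¹ × 1000):
Athy: φ(Z) = φ₀ e^(−cZ) ⇒ φ₁/φ₂ = e^{c(Z₂−Z₁)} ⇒ c = ln(φ₁/φ₂)/(Z₂−Z₁)
c = ln(0.477/0.141) / (3.6 − 0.7) = ln(3.383) / 2.9 = 1.2188 / 2.9 = 0.4203 km⁻¹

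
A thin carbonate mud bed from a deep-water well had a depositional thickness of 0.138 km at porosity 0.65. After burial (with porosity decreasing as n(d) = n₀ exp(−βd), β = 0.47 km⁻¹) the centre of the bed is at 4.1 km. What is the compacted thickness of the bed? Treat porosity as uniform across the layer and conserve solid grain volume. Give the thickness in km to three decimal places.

0.053 km

Porosity at 4.1 km: n = 0.65·exp(−0.47×4.1) = 0.0946
Solid-volume conservation: h(1−n) = h₀(1−n₀) ⇒ h = h₀·(1−n₀)/(1−n)
h = 0.138 × (1 − 0.65)/(1 − 0.0946) = 0.138 × 0.3866 = 0.0533 km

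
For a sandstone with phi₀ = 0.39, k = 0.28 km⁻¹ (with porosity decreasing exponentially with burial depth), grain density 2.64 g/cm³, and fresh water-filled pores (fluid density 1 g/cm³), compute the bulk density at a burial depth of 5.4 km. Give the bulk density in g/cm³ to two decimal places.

2.50 g/cm³

Porosity at depth: phi = 0.39·exp(−0.28×5.4) = 0.39×0.2205 = 0.0860
Bulk density: ρ_b = (1−phi)ρ_g + phi·ρ_f = 0.9140×2.64 + 0.0860×1
       = 2.413 + 0.086 = 2.499 g/cm³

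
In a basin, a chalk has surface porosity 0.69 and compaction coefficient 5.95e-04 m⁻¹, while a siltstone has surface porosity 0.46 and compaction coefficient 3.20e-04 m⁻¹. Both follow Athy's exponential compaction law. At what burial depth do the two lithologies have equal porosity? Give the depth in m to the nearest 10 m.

1470 m

Working in km (1 km = 1000 m; k in km⁻¹ = k in m⁻¹ × 1000):
Set n₀ₐ e^(−kₐZ) = n₀ᵦ e^(−kᵦZ) ⇒ ln(n₀ₐ/n₀ᵦ) = (kₐ − kᵦ)·Z
Z = ln(0.69/0.46) / (0.595 − 0.32) = 0.4055 / 0.275 = 1.474 km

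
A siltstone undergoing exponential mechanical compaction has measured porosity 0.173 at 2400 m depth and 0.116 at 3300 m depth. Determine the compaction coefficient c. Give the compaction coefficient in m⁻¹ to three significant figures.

0.000444 m⁻¹

Working in km (1 km = 1000 m; c in km⁻¹ = c in m⁻¹ × 1000):
Athy: phi(Z) = phi₀ e^(−cZ) ⇒ phi₁/phi₂ = e^{c(Z₂−Z₁)} ⇒ c = ln(phi₁/phi₂)/(Z₂−Z₁)
c = ln(0.173/0.116) / (3.3 − 2.4) = ln(1.491) / 0.9 = 0.3997 / 0.9 = 0.4441 km⁻¹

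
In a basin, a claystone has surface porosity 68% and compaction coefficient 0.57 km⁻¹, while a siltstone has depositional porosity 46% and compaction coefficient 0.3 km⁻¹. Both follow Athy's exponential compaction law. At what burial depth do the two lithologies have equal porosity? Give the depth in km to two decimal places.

Set phi₀ₐ e^(−kₐz) = phi₀ᵦ e^(−kᵦz) ⇒ ln(phi₀ₐ/phi₀ᵦ) = (kₐ − kᵦ)·z
z = ln(0.68/0.46) / (0.57 − 0.3) = 0.3909 / 0.27 = 1.448 km

1.45 km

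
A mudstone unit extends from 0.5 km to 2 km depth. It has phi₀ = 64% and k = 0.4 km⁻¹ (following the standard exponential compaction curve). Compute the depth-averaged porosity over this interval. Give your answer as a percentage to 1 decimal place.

⟨phi⟩ = (1/(Z₂−Z₁)) ∫ phi₀ e^(−kZ) dZ = phi₀·(e^(−k·Z₁) − e^(−k·Z₂)) / (k·(Z₂−Z₁))
e^(−0.4×0.5) = 0.8187; e^(−0.4×2) = 0.4493
⟨phi⟩ = 0.64 × (0.8187 − 0.4493) / (0.4 × 1.5) = 0.64 × 0.6157 = 0.3940

39.4%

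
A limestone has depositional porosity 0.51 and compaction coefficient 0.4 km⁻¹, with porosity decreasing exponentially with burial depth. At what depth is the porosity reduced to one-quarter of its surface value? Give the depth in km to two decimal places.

phi/phi₀ = 1/4 ⇒ exp(−k·z) = 1/4 ⇒ z = ln(4) / k
z = 1.3863 / 0.4 = 3.466 km

3.47 km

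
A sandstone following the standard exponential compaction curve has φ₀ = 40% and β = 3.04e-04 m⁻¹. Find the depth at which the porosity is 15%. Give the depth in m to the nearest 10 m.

Working in km (1 km = 1000 m; β in km⁻¹ = β in m⁻¹ × 1000):
Invert Athy's law: Z = ln(φ₀/φ) / β
Z = ln(0.4/0.15) / 0.304 = ln(2.667) / 0.304 = 0.9808 / 0.304 = 3.226 km

3230 m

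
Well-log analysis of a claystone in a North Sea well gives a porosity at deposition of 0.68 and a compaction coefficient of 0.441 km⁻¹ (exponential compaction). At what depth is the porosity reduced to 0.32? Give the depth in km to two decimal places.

Invert Athy's law: d = ln(phi₀/phi) / c
d = ln(0.68/0.32) / 0.441 = ln(2.125) / 0.441 = 0.7538 / 0.441 = 1.709 km

1.71 km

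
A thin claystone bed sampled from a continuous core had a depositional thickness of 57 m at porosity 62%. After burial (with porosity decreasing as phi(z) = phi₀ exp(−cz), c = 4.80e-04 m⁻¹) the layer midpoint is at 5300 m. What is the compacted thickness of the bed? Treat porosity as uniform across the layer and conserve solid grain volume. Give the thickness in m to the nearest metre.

Working in km (1 km = 1000 m; c in km⁻¹ = c in m⁻¹ × 1000):
Porosity at 5.3 km: phi = 0.62·exp(−0.48×5.3) = 0.0487
Solid-volume conservation: h(1−phi) = h₀(1−phi₀) ⇒ h = h₀·(1−phi₀)/(1−phi)
h = 0.057 × (1 − 0.62)/(1 − 0.0487) = 0.057 × 0.3995 = 0.0228 km

23 m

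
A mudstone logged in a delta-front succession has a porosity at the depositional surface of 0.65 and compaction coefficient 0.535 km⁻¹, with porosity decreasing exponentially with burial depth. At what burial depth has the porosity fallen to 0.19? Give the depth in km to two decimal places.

Invert Athy's law: Z = ln(φ₀/φ) / c
Z = ln(0.65/0.19) / 0.535 = ln(3.421) / 0.535 = 1.2299 / 0.535 = 2.299 km

2.30 km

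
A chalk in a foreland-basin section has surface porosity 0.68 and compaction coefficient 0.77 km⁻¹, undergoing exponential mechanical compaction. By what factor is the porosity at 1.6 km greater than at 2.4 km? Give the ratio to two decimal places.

phi(Z₁)/phi(Z₂) = e^(−c·Z₁)/e^(−c·Z₂) = e^{c(Z₂−Z₁)}
= exp(0.77 × 0.8) = exp(0.616) = 1.8515

1.85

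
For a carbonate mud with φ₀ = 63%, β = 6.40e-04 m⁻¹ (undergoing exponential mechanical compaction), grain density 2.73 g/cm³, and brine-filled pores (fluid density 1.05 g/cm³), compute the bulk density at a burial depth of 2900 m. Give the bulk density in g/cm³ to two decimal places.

2.56 g/cm³

Working in km (1 km = 1000 m; β in km⁻¹ = β in m⁻¹ × 1000):
Porosity at depth: φ = 0.63·exp(−0.64×2.9) = 0.63×0.1563 = 0.0985
Bulk density: ρ_b = (1−φ)ρ_g + φ·ρ_f = 0.9015×2.73 + 0.0985×1.05
       = 2.461 + 0.103 = 2.565 g/cm³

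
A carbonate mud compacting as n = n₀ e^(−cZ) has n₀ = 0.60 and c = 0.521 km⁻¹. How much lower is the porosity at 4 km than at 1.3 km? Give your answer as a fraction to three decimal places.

0.230

n(1.3) = 0.6·e^(−0.521×1.3) = 0.3048
n(4) = 0.6·e^(−0.521×4) = 0.0747
Δn = 0.3048 − 0.0747 = 0.2301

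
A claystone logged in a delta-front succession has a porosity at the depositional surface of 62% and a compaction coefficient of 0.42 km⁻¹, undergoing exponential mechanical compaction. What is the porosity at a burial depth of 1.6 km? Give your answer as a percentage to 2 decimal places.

n = n₀·exp(−k·z) = 0.62 × exp(−0.42 × 1.6) = 0.62 × exp(−0.672)
  = 0.62 × 0.5107 = 0.3166

31.66%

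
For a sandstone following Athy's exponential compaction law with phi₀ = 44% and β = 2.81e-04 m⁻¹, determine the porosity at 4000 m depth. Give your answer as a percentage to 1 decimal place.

Working in km (1 km = 1000 m; β in km⁻¹ = β in m⁻¹ × 1000):
phi = phi₀·exp(−β·Z) = 0.44 × exp(−0.281 × 4) = 0.44 × exp(−1.124)
  = 0.44 × 0.3250 = 0.1430

14.3%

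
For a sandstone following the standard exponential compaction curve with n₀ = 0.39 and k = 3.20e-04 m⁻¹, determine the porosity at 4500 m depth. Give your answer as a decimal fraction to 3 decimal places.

0.092

Working in km (1 km = 1000 m; k in km⁻¹ = k in m⁻¹ × 1000):
n = n₀·exp(−k·z) = 0.39 × exp(−0.32 × 4.5) = 0.39 × exp(−1.44)
  = 0.39 × 0.2369 = 0.0924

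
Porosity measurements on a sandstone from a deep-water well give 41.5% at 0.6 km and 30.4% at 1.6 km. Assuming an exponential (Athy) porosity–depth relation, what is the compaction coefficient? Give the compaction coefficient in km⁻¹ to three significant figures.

0.311 km⁻¹

Athy: phi(d) = phi₀ e^(−cd) ⇒ phi₁/phi₂ = e^{c(d₂−d₁)} ⇒ c = ln(phi₁/phi₂)/(d₂−d₁)
c = ln(0.415/0.304) / (1.6 − 0.6) = ln(1.365) / 1 = 0.3113 / 1 = 0.3113 km⁻¹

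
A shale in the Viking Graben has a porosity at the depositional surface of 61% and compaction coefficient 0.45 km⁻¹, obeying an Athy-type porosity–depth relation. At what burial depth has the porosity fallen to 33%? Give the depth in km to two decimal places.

Invert Athy's law: d = ln(n₀/n) / k
d = ln(0.61/0.33) / 0.45 = ln(1.848) / 0.45 = 0.6144 / 0.45 = 1.365 km

1.37 km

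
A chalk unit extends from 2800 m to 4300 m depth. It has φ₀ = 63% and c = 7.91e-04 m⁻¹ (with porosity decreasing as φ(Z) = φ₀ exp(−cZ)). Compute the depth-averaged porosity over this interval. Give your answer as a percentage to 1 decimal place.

Working in km (1 km = 1000 m; c in km⁻¹ = c in m⁻¹ × 1000):
⟨φ⟩ = (1/(Z₂−Z₁)) ∫ φ₀ e^(−cZ) dZ = φ₀·(e^(−c·Z₁) − e^(−c·Z₂)) / (c·(Z₂−Z₁))
e^(−0.791×2.8) = 0.1092; e^(−0.791×4.3) = 0.0333
⟨φ⟩ = 0.63 × (0.1092 − 0.0333) / (0.791 × 1.5) = 0.63 × 0.0639 = 0.0403

4.0%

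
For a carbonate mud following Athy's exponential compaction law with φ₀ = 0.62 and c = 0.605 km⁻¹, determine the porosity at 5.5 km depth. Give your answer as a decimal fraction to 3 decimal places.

φ = φ₀·exp(−c·d) = 0.62 × exp(−0.605 × 5.5) = 0.62 × exp(−3.327)
  = 0.62 × 0.0359 = 0.0222

0.022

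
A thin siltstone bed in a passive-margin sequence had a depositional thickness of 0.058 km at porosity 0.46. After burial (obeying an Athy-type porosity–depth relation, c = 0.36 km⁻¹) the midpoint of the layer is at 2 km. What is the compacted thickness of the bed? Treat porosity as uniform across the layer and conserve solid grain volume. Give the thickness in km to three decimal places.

0.040 km

Porosity at 2 km: n = 0.46·exp(−0.36×2) = 0.2239
Solid-volume conservation: h(1−n) = h₀(1−n₀) ⇒ h = h₀·(1−n₀)/(1−n)
h = 0.058 × (1 − 0.46)/(1 − 0.2239) = 0.058 × 0.6958 = 0.0404 km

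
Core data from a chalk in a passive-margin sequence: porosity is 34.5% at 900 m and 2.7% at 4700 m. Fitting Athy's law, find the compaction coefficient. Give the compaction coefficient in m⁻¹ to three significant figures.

Working in km (1 km = 1000 m; β in km⁻¹ = β in m⁻¹ × 1000):
Athy: φ(z) = φ₀ e^(−βz) ⇒ φ₁/φ₂ = e^{β(z₂−z₁)} ⇒ β = ln(φ₁/φ₂)/(z₂−z₁)
β = ln(0.345/0.027) / (4.7 − 0.9) = ln(12.78) / 3.8 = 2.5477 / 3.8 = 0.6704 km⁻¹

0.000670 m⁻¹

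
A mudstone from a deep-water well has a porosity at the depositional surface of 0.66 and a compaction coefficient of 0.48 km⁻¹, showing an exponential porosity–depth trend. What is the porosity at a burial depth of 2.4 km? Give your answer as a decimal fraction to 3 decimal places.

φ = φ₀·exp(−k·z) = 0.66 × exp(−0.48 × 2.4) = 0.66 × exp(−1.152)
  = 0.66 × 0.3160 = 0.2086

0.209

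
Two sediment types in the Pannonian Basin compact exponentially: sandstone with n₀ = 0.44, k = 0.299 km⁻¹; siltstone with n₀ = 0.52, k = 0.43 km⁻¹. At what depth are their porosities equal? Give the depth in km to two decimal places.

1.28 km

Set n₀ₐ e^(−kₐZ) = n₀ᵦ e^(−kᵦZ) ⇒ ln(n₀ₐ/n₀ᵦ) = (kₐ − kᵦ)·Z
Z = ln(0.44/0.52) / (0.299 − 0.43) = -0.1671 / -0.131 = 1.275 km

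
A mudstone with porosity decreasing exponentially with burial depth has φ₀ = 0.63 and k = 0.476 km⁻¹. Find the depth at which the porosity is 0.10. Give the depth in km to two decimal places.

Invert Athy's law: d = ln(φ₀/φ) / k
d = ln(0.63/0.1) / 0.476 = ln(6.3) / 0.476 = 1.8405 / 0.476 = 3.867 km

3.87 km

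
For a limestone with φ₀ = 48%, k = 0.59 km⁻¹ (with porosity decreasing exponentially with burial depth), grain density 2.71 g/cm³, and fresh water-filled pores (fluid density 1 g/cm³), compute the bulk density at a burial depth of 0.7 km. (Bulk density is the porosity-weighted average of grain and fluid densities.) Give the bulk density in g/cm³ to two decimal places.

Porosity at depth: φ = 0.48·exp(−0.59×0.7) = 0.48×0.6617 = 0.3176
Bulk density: ρ_b = (1−φ)ρ_g + φ·ρ_f = 0.6824×2.71 + 0.3176×1
       = 1.849 + 0.318 = 2.167 g/cm³

2.17 g/cm³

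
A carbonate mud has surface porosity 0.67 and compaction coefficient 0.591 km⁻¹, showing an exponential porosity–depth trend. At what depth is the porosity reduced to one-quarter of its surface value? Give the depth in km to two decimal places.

φ/φ₀ = 1/4 ⇒ exp(−c·z) = 1/4 ⇒ z = ln(4) / c
z = 1.3863 / 0.591 = 2.346 km

2.35 km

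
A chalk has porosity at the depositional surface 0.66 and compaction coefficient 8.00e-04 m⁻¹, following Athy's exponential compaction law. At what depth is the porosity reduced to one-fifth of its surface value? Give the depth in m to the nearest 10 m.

Working in km (1 km = 1000 m; c in km⁻¹ = c in m⁻¹ × 1000):
n/n₀ = 1/5 ⇒ exp(−c·d) = 1/5 ⇒ d = ln(5) / c
d = 1.6094 / 0.8 = 2.012 km

2010 m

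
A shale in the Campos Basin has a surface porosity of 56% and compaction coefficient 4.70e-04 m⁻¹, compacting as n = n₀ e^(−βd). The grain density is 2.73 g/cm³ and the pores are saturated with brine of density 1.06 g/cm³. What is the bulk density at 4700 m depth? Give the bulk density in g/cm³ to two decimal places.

2.63 g/cm³

Working in km (1 km = 1000 m; β in km⁻¹ = β in m⁻¹ × 1000):
Porosity at depth: n = 0.56·exp(−0.47×4.7) = 0.56×0.1098 = 0.0615
Bulk density: ρ_b = (1−n)ρ_g + n·ρ_f = 0.9385×2.73 + 0.0615×1.06
       = 2.562 + 0.065 = 2.627 g/cm³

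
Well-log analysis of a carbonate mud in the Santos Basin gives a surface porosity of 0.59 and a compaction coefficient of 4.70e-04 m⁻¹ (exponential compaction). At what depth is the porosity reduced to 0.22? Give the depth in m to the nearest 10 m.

2100 m

Working in km (1 km = 1000 m; β in km⁻¹ = β in m⁻¹ × 1000):
Invert Athy's law: z = ln(n₀/n) / β
z = ln(0.59/0.22) / 0.47 = ln(2.682) / 0.47 = 0.9865 / 0.47 = 2.099 km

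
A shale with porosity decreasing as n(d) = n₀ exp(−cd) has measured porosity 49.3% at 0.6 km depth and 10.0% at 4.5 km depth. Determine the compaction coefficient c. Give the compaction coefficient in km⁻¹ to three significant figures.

0.409 km⁻¹

Athy: n(d) = n₀ e^(−cd) ⇒ n₁/n₂ = e^{c(d₂−d₁)} ⇒ c = ln(n₁/n₂)/(d₂−d₁)
c = ln(0.493/0.1) / (4.5 − 0.6) = ln(4.93) / 3.9 = 1.5953 / 3.9 = 0.4091 km⁻¹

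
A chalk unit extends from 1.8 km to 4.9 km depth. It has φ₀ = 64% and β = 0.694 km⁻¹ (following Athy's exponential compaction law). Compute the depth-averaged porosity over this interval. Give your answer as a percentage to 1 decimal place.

⟨φ⟩ = (1/(z₂−z₁)) ∫ φ₀ e^(−βz) dz = φ₀·(e^(−β·z₁) − e^(−β·z₂)) / (β·(z₂−z₁))
e^(−0.694×1.8) = 0.2867; e^(−0.694×4.9) = 0.0334
⟨φ⟩ = 0.64 × (0.2867 − 0.0334) / (0.694 × 3.1) = 0.64 × 0.1178 = 0.0754

7.5%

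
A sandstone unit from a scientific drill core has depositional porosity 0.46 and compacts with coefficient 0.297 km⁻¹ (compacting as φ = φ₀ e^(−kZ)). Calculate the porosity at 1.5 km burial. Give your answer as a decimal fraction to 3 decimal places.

0.295

φ = φ₀·exp(−k·Z) = 0.46 × exp(−0.297 × 1.5) = 0.46 × exp(−0.4455)
  = 0.46 × 0.6405 = 0.2946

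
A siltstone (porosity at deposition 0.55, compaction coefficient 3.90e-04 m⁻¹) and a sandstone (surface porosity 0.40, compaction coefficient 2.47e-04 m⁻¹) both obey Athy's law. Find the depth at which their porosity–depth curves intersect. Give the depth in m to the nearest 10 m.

2230 m

Working in km (1 km = 1000 m; c in km⁻¹ = c in m⁻¹ × 1000):
Set phi₀ₐ e^(−cₐZ) = phi₀ᵦ e^(−cᵦZ) ⇒ ln(phi₀ₐ/phi₀ᵦ) = (cₐ − cᵦ)·Z
Z = ln(0.55/0.4) / (0.39 − 0.247) = 0.3185 / 0.143 = 2.227 km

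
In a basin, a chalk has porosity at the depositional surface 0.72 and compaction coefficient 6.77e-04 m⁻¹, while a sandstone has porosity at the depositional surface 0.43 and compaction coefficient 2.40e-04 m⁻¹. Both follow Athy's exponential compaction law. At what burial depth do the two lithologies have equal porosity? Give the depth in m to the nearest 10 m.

1180 m

Working in km (1 km = 1000 m; β in km⁻¹ = β in m⁻¹ × 1000):
Set phi₀ₐ e^(−βₐZ) = phi₀ᵦ e^(−βᵦZ) ⇒ ln(phi₀ₐ/phi₀ᵦ) = (βₐ − βᵦ)·Z
Z = ln(0.72/0.43) / (0.677 − 0.24) = 0.5155 / 0.437 = 1.180 km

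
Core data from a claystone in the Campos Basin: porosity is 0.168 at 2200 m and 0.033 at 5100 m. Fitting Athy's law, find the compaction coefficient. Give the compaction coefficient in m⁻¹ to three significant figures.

Working in km (1 km = 1000 m; k in km⁻¹ = k in m⁻¹ × 1000):
Athy: n(d) = n₀ e^(−kd) ⇒ n₁/n₂ = e^{k(d₂−d₁)} ⇒ k = ln(n₁/n₂)/(d₂−d₁)
k = ln(0.168/0.033) / (5.1 − 2.2) = ln(5.091) / 2.9 = 1.6275 / 2.9 = 0.5612 km⁻¹

0.000561 m⁻¹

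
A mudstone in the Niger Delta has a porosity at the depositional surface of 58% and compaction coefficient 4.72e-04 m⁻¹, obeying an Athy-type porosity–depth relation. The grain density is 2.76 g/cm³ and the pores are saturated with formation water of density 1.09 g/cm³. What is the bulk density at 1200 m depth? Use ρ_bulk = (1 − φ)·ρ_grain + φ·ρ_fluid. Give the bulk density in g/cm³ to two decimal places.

2.21 g/cm³

Working in km (1 km = 1000 m; k in km⁻¹ = k in m⁻¹ × 1000):
Porosity at depth: φ = 0.58·exp(−0.472×1.2) = 0.58×0.5676 = 0.3292
Bulk density: ρ_b = (1−φ)ρ_g + φ·ρ_f = 0.6708×2.76 + 0.3292×1.09
       = 1.851 + 0.359 = 2.210 g/cm³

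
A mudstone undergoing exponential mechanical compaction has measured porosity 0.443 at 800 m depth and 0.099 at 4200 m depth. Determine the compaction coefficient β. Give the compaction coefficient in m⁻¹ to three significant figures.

0.000441 m⁻¹

Working in km (1 km = 1000 m; β in km⁻¹ = β in m⁻¹ × 1000):
Athy: n(Z) = n₀ e^(−βZ) ⇒ n₁/n₂ = e^{β(Z₂−Z₁)} ⇒ β = ln(n₁/n₂)/(Z₂−Z₁)
β = ln(0.443/0.099) / (4.2 − 0.8) = ln(4.475) / 3.4 = 1.4984 / 3.4 = 0.4407 km⁻¹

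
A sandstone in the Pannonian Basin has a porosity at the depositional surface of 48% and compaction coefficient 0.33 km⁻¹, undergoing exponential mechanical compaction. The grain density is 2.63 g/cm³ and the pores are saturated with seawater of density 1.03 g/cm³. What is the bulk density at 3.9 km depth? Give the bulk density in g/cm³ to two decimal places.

Porosity at depth: φ = 0.48·exp(−0.33×3.9) = 0.48×0.2761 = 0.1325
Bulk density: ρ_b = (1−φ)ρ_g + φ·ρ_f = 0.8675×2.63 + 0.1325×1.03
       = 2.281 + 0.137 = 2.418 g/cm³

2.42 g/cm³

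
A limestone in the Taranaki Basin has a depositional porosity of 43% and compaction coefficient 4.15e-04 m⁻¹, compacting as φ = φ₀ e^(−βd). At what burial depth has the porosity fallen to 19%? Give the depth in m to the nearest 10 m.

1970 m

Working in km (1 km = 1000 m; β in km⁻¹ = β in m⁻¹ × 1000):
Invert Athy's law: d = ln(φ₀/φ) / β
d = ln(0.43/0.19) / 0.415 = ln(2.263) / 0.415 = 0.8168 / 0.415 = 1.968 km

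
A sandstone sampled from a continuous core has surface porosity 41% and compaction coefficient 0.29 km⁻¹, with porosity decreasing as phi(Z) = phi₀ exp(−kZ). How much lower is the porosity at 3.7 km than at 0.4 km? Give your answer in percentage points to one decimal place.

22.5 percentage points

phi(0.4) = 0.41·e^(−0.29×0.4) = 0.3651
phi(3.7) = 0.41·e^(−0.29×3.7) = 0.1402
Δphi = 0.3651 − 0.1402 = 0.2249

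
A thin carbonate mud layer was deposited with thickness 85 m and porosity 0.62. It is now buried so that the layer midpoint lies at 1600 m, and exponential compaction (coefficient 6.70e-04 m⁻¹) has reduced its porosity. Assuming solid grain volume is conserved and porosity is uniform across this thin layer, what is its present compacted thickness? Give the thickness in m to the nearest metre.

Working in km (1 km = 1000 m; β in km⁻¹ = β in m⁻¹ × 1000):
Porosity at 1.6 km: φ = 0.62·exp(−0.67×1.6) = 0.2122
Solid-volume conservation: h(1−φ) = h₀(1−φ₀) ⇒ h = h₀·(1−φ₀)/(1−φ)
h = 0.085 × (1 − 0.62)/(1 − 0.2122) = 0.085 × 0.4824 = 0.0410 km

41 m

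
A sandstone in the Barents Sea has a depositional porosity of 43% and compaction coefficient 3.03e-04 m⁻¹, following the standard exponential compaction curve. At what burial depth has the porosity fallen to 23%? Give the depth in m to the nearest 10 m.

2070 m

Working in km (1 km = 1000 m; β in km⁻¹ = β in m⁻¹ × 1000):
Invert Athy's law: d = ln(n₀/n) / β
d = ln(0.43/0.23) / 0.303 = ln(1.87) / 0.303 = 0.6257 / 0.303 = 2.065 km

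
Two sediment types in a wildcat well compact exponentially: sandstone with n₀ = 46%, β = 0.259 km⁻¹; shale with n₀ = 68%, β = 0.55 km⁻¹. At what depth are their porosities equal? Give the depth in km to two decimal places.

Set n₀ₐ e^(−βₐd) = n₀ᵦ e^(−βᵦd) ⇒ ln(n₀ₐ/n₀ᵦ) = (βₐ − βᵦ)·d
d = ln(0.46/0.68) / (0.259 − 0.55) = -0.3909 / -0.291 = 1.343 km

1.34 km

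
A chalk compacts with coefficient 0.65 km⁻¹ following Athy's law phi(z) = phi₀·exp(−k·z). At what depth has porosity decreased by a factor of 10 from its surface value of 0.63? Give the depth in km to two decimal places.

3.54 km

phi/phi₀ = 1/10 ⇒ exp(−k·z) = 1/10 ⇒ z = ln(10) / k
z = 2.3026 / 0.65 = 3.542 km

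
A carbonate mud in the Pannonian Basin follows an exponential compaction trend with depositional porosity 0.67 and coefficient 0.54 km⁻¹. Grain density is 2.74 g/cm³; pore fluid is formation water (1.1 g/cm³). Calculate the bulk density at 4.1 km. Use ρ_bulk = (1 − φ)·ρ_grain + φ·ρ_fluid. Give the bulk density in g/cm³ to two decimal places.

Porosity at depth: n = 0.67·exp(−0.54×4.1) = 0.67×0.1093 = 0.0732
Bulk density: ρ_b = (1−n)ρ_g + n·ρ_f = 0.9268×2.74 + 0.0732×1.1
       = 2.539 + 0.081 = 2.620 g/cm³

2.62 g/cm³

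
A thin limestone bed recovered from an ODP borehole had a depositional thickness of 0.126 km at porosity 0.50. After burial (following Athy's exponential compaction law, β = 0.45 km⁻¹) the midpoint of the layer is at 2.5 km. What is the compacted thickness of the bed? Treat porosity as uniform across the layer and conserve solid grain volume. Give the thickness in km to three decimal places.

Porosity at 2.5 km: phi = 0.5·exp(−0.45×2.5) = 0.1623
Solid-volume conservation: h(1−phi) = h₀(1−phi₀) ⇒ h = h₀·(1−phi₀)/(1−phi)
h = 0.126 × (1 − 0.5)/(1 − 0.1623) = 0.126 × 0.5969 = 0.0752 km

0.075 km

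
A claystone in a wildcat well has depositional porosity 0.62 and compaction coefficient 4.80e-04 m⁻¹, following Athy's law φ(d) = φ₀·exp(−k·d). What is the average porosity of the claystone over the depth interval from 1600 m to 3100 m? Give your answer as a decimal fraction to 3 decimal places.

0.205

Working in km (1 km = 1000 m; k in km⁻¹ = k in m⁻¹ × 1000):
⟨φ⟩ = (1/(d₂−d₁)) ∫ φ₀ e^(−kd) dd = φ₀·(e^(−k·d₁) − e^(−k·d₂)) / (k·(d₂−d₁))
e^(−0.48×1.6) = 0.4639; e^(−0.48×3.1) = 0.2258
⟨φ⟩ = 0.62 × (0.4639 − 0.2258) / (0.48 × 1.5) = 0.62 × 0.3307 = 0.2050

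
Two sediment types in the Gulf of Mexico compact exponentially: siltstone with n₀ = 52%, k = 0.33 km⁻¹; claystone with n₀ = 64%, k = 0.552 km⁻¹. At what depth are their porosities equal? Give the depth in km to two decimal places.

0.94 km

Set n₀ₐ e^(−kₐz) = n₀ᵦ e^(−kᵦz) ⇒ ln(n₀ₐ/n₀ᵦ) = (kₐ − kᵦ)·z
z = ln(0.52/0.64) / (0.33 − 0.552) = -0.2076 / -0.222 = 0.935 km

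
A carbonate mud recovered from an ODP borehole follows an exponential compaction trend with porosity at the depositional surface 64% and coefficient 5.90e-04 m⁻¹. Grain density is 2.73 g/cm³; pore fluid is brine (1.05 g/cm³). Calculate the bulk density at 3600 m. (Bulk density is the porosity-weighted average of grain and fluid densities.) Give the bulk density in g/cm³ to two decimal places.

Working in km (1 km = 1000 m; β in km⁻¹ = β in m⁻¹ × 1000):
Porosity at depth: n = 0.64·exp(−0.59×3.6) = 0.64×0.1196 = 0.0765
Bulk density: ρ_b = (1−n)ρ_g + n·ρ_f = 0.9235×2.73 + 0.0765×1.05
       = 2.521 + 0.080 = 2.601 g/cm³

2.60 g/cm³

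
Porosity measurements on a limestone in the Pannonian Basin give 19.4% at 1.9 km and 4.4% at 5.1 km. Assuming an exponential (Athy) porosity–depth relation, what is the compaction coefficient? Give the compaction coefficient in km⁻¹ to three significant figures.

0.464 km⁻¹

Athy: n(Z) = n₀ e^(−βZ) ⇒ n₁/n₂ = e^{β(Z₂−Z₁)} ⇒ β = ln(n₁/n₂)/(Z₂−Z₁)
β = ln(0.194/0.044) / (5.1 − 1.9) = ln(4.409) / 3.2 = 1.4837 / 3.2 = 0.4636 km⁻¹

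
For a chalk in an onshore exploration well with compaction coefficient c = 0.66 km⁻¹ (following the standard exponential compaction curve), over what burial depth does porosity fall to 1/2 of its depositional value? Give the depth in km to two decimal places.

1.05 km

n/n₀ = 1/2 ⇒ exp(−c·z) = 1/2 ⇒ z = ln(2) / c
z = 0.6931 / 0.66 = 1.050 km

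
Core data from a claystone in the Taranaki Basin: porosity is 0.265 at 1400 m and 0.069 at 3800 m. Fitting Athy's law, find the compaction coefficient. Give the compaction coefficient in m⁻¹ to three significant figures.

0.000561 m⁻¹

Working in km (1 km = 1000 m; β in km⁻¹ = β in m⁻¹ × 1000):
Athy: phi(z) = phi₀ e^(−βz) ⇒ phi₁/phi₂ = e^{β(z₂−z₁)} ⇒ β = ln(phi₁/phi₂)/(z₂−z₁)
β = ln(0.265/0.069) / (3.8 − 1.4) = ln(3.841) / 2.4 = 1.3456 / 2.4 = 0.5607 km⁻¹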